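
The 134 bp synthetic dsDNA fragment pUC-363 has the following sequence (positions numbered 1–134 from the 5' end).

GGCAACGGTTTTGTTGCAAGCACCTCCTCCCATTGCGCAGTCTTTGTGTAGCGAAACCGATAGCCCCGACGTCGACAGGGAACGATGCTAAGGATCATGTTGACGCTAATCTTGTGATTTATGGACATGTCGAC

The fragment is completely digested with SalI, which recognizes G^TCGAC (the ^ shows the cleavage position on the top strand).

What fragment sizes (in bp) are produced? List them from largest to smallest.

SalI sites (GTCGAC) start at positions 71, 129.
SalI cuts after the first base of each site, so after positions 71, 129.
Linear molecule, 2 cuts → 3 fragments:
  1–71 → 71 bp
  72–129 → 58 bp
  130–134 → 5 bp
Sorted largest to smallest: 71, 58, 5 bp.

71, 58, 5 bp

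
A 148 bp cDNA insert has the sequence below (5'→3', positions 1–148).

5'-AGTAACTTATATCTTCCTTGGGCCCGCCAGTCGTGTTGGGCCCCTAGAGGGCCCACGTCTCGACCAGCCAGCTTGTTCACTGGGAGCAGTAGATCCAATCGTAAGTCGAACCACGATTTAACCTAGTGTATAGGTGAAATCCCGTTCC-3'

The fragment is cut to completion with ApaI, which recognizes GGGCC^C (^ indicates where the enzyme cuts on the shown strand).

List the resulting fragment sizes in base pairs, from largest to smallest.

ApaI sites (GGGCCC) start at positions 20, 38, 49.
ApaI cuts after base 5 of each site (before the last base), so after positions 24, 42, 53.
Linear molecule, 3 cuts → 4 fragments:
  1–24 → 24 bp
  25–42 → 18 bp
  43–53 → 11 bp
  54–148 → 95 bp
Sorted largest to smallest: 95, 24, 18, 11 bp.

95, 24, 18, 11 bp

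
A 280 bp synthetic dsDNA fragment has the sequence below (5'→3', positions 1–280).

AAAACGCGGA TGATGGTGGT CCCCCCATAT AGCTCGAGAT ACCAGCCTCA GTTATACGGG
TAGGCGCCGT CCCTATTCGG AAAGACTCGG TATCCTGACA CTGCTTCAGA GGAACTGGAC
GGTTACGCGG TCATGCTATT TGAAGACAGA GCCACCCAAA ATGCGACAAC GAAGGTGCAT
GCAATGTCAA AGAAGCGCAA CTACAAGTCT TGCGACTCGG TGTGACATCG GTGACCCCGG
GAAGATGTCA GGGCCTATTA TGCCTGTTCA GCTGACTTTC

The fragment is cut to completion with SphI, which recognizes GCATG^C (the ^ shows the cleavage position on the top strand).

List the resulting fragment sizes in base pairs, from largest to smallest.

The SphI site (GCATGC) starts at position 177.
SphI cuts after base 5 of each site (before the last base), so after position 181.
Linear molecule, 1 cut → 2 fragments:
  1–181 → 181 bp
  182–280 → 99 bp
Sorted largest to smallest: 181, 99 bp.

181, 99 bp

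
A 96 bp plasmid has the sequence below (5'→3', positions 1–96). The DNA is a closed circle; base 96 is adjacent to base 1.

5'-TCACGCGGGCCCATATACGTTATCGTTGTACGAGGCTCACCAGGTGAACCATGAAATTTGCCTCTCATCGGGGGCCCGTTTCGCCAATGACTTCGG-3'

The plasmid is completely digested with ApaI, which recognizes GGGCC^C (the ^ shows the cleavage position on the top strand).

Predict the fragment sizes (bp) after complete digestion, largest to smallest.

65, 31 bp

ApaI sites (GGGCCC) start at positions 7, 72.
ApaI cuts after base 5 of each site (before the last base), so after positions 11, 76.
Circular molecule, 2 cuts → 2 fragments:
  12–76 → 65 bp
  77–96 then 1–11 → 20 + 11 = 31 bp
Sorted largest to smallest: 65, 31 bp.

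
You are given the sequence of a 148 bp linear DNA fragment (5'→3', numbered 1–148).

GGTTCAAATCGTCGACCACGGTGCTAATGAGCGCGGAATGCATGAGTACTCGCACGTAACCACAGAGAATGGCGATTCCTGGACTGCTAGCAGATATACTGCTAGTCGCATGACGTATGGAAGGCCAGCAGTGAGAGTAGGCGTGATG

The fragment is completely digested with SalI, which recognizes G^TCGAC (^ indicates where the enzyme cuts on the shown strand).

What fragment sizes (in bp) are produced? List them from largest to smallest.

137, 11 bp

The SalI site (GTCGAC) starts at position 11.
SalI cuts after the first base of each site, so after position 11.
Linear molecule, 1 cut → 2 fragments:
  1–11 → 11 bp
  12–148 → 137 bp
Sorted largest to smallest: 137, 11 bp.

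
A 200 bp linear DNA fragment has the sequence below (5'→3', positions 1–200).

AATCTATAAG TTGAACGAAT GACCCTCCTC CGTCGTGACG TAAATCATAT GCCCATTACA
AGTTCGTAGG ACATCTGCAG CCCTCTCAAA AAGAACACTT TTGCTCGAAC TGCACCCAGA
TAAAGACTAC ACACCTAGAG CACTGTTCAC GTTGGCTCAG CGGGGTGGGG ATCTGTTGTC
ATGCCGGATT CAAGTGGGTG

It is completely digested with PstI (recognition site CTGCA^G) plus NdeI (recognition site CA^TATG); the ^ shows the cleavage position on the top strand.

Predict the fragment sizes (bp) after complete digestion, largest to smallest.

The PstI site (CTGCAG) starts at position 75.
PstI cuts after base 5 of each site (before the last base), so after position 79.
The NdeI site (CATATG) starts at position 46.
NdeI cuts after base 2 of each site, so after position 47.
Combined cut positions: 47, 79.
Linear molecule, 2 cuts → 3 fragments:
  1–47 → 47 bp
  48–79 → 32 bp
  80–200 → 121 bp
Sorted largest to smallest: 121, 47, 32 bp.

121, 47, 32 bp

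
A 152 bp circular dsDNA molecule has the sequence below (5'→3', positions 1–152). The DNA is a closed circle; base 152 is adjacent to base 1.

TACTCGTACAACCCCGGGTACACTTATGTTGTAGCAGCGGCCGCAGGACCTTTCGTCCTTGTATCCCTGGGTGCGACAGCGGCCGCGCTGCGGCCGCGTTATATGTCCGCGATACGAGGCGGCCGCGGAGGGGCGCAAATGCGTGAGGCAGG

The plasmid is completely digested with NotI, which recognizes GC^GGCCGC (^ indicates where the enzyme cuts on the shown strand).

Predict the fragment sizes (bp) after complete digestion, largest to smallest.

70, 42, 29, 11 bp

NotI sites (GCGGCCGC) start at positions 37, 79, 90, 119.
NotI cuts after base 2 of each site, so after positions 38, 80, 91, 120.
Circular molecule, 4 cuts → 4 fragments:
  39–80 → 42 bp
  81–91 → 11 bp
  92–120 → 29 bp
  121–152 then 1–38 → 32 + 38 = 70 bp
Sorted largest to smallest: 70, 42, 29, 11 bp.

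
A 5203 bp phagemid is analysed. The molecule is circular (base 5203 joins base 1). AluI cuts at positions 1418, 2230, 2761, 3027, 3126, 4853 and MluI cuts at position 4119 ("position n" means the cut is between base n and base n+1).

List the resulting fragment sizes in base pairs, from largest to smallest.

1768, 993, 812, 734, 531, 266, 99 bp

Combined cut positions (sorted): 1418, 2230, 2761, 3027, 3126, 4119, 4853.
Circular molecule, 7 cuts → 7 fragments:
  2230 − 1418 = 812 bp
  2761 − 2230 = 531 bp
  3027 − 2761 = 266 bp
  3126 − 3027 = 99 bp
  4119 − 3126 = 993 bp
  4853 − 4119 = 734 bp
  wrap: 5203 − 4853 + 1418 = 1768 bp
Sorted largest to smallest: 1768, 993, 812, 734, 531, 266, 99 bp.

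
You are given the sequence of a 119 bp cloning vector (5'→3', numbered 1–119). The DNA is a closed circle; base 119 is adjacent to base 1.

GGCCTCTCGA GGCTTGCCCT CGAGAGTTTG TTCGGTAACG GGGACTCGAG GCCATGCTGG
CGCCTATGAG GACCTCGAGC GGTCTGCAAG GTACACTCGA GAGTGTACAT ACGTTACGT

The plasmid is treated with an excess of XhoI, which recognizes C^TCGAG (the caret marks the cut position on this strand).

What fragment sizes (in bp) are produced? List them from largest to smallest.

29, 29, 26, 22, 13 bp

XhoI sites (CTCGAG) start at positions 6, 19, 45, 74, 96.
XhoI cuts after the first base of each site, so after positions 6, 19, 45, 74, 96.
Circular molecule, 5 cuts → 5 fragments:
  7–19 → 13 bp
  20–45 → 26 bp
  46–74 → 29 bp
  75–96 → 22 bp
  97–119 then 1–6 → 23 + 6 = 29 bp
Sorted largest to smallest: 29, 29, 26, 22, 13 bp.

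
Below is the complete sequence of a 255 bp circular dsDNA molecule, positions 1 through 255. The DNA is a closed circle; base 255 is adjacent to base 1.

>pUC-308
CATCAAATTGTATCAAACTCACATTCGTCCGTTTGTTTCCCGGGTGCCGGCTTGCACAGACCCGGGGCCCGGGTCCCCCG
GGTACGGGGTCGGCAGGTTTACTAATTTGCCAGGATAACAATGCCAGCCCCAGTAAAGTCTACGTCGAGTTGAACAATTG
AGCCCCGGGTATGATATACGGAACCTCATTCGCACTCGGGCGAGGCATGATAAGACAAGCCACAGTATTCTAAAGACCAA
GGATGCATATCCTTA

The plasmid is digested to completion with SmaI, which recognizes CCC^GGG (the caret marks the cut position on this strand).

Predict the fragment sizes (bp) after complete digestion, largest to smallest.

SmaI sites (CCCGGG) start at positions 39, 61, 68, 77, 164.
SmaI cuts after base 3 of each site, so after positions 41, 63, 70, 79, 166.
Circular molecule, 5 cuts → 5 fragments:
  42–63 → 22 bp
  64–70 → 7 bp
  71–79 → 9 bp
  80–166 → 87 bp
  167–255 then 1–41 → 89 + 41 = 130 bp
Sorted largest to smallest: 130, 87, 22, 9, 7 bp.

130, 87, 22, 9, 7 bp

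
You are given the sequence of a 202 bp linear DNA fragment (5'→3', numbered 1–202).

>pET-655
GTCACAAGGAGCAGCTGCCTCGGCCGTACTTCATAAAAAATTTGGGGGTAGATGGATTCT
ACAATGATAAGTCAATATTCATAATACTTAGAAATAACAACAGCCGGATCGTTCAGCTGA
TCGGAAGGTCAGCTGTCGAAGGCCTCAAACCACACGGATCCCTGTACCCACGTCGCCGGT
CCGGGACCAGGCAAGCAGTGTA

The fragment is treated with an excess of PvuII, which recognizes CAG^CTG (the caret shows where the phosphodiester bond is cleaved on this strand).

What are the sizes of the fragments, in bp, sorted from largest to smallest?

PvuII sites (CAGCTG) start at positions 12, 114, 130.
PvuII cuts after base 3 of each site, so after positions 14, 116, 132.
Linear molecule, 3 cuts → 4 fragments:
  1–14 → 14 bp
  15–116 → 102 bp
  117–132 → 16 bp
  133–202 → 70 bp
Sorted largest to smallest: 102, 70, 16, 14 bp.

102, 70, 16, 14 bp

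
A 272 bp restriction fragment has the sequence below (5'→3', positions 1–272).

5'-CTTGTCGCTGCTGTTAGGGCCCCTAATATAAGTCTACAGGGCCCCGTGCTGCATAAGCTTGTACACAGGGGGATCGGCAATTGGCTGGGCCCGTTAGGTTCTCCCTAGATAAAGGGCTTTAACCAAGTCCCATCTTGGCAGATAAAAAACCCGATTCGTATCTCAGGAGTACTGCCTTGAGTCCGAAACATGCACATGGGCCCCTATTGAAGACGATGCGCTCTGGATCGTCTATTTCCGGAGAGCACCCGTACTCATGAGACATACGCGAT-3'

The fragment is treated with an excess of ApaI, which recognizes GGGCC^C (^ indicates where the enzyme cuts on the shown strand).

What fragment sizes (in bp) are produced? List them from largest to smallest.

ApaI sites (GGGCCC) start at positions 17, 39, 87, 198.
ApaI cuts after base 5 of each site (before the last base), so after positions 21, 43, 91, 202.
Linear molecule, 4 cuts → 5 fragments:
  1–21 → 21 bp
  22–43 → 22 bp
  44–91 → 48 bp
  92–202 → 111 bp
  203–272 → 70 bp
Sorted largest to smallest: 111, 70, 48, 22, 21 bp.

111, 70, 48, 22, 21 bp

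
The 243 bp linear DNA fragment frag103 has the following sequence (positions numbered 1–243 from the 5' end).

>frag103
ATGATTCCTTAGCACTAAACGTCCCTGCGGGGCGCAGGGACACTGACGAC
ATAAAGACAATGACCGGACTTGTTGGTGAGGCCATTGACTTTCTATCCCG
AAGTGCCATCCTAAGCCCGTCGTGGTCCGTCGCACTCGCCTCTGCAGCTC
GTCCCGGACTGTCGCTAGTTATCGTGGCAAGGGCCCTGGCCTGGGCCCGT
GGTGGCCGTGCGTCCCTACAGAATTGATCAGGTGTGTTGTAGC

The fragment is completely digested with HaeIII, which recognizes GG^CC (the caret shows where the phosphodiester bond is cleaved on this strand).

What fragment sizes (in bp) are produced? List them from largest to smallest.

HaeIII sites (GGCC) start at positions 80, 182, 188, 194, 204.
HaeIII cuts after base 2 of each site, so after positions 81, 183, 189, 195, 205.
Linear molecule, 5 cuts → 6 fragments:
  1–81 → 81 bp
  82–183 → 102 bp
  184–189 → 6 bp
  190–195 → 6 bp
  196–205 → 10 bp
  206–243 → 38 bp
Sorted largest to smallest: 102, 81, 38, 10, 6, 6 bp.

102, 81, 38, 10, 6, 6 bp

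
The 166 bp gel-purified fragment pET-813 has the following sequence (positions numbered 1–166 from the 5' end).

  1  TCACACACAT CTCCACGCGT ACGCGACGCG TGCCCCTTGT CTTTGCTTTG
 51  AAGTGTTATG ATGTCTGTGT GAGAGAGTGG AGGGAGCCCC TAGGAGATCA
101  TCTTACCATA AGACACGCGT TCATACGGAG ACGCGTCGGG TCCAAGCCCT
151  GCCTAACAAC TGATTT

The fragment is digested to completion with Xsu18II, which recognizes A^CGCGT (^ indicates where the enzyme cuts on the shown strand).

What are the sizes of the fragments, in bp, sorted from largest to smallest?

89, 35, 16, 15, 11 bp

Xsu18II sites (ACGCGT) start at positions 15, 26, 115, 131.
Xsu18II cuts after the first base of each site, so after positions 15, 26, 115, 131.
Linear molecule, 4 cuts → 5 fragments:
  1–15 → 15 bp
  16–26 → 11 bp
  27–115 → 89 bp
  116–131 → 16 bp
  132–166 → 35 bp
Sorted largest to smallest: 89, 35, 16, 15, 11 bp.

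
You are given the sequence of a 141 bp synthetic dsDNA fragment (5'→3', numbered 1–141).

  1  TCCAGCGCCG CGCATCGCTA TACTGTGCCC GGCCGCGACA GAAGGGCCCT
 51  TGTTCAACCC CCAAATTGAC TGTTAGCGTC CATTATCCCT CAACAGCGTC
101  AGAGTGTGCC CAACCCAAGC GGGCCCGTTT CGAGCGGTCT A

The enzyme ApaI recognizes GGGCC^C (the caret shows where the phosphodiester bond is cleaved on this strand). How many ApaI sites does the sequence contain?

2

GGGCCC occurs starting at positions 44, 121.
ApaI cuts at 2 sites.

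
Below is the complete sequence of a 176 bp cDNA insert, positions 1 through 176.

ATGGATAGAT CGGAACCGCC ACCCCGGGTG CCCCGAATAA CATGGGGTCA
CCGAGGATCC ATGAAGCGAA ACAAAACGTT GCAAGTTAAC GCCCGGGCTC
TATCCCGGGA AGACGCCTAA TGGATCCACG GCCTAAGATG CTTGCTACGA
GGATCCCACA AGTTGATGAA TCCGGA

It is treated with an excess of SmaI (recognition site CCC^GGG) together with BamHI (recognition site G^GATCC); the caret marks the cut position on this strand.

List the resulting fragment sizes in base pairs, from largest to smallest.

39, 30, 29, 25, 25, 16, 12 bp

SmaI sites (CCCGGG) start at positions 23, 92, 104.
SmaI cuts after base 3 of each site, so after positions 25, 94, 106.
BamHI sites (GGATCC) start at positions 55, 122, 151.
BamHI cuts after the first base of each site, so after positions 55, 122, 151.
Combined cut positions: 25, 55, 94, 106, 122, 151.
Linear molecule, 6 cuts → 7 fragments:
  1–25 → 25 bp
  26–55 → 30 bp
  56–94 → 39 bp
  95–106 → 12 bp
  107–122 → 16 bp
  123–151 → 29 bp
  152–176 → 25 bp
Sorted largest to smallest: 39, 30, 29, 25, 25, 16, 12 bp.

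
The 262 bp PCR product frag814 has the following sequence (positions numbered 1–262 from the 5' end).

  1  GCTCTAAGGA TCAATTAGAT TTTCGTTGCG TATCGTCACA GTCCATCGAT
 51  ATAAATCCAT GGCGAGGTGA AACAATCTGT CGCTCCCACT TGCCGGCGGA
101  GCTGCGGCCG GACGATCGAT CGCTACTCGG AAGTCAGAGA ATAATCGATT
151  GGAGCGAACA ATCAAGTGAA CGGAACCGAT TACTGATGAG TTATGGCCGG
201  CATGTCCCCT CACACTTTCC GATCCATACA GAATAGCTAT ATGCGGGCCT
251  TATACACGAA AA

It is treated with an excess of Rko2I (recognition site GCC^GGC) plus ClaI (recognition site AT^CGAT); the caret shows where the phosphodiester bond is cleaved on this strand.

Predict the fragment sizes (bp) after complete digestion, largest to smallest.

Rko2I sites (GCCGGC) start at positions 92, 196.
Rko2I cuts after base 3 of each site, so after positions 94, 198.
ClaI sites (ATCGAT) start at positions 45, 115, 144.
ClaI cuts after base 2 of each site, so after positions 46, 116, 145.
Combined cut positions: 46, 94, 116, 145, 198.
Linear molecule, 5 cuts → 6 fragments:
  1–46 → 46 bp
  47–94 → 48 bp
  95–116 → 22 bp
  117–145 → 29 bp
  146–198 → 53 bp
  199–262 → 64 bp
Sorted largest to smallest: 64, 53, 48, 46, 29, 22 bp.

64, 53, 48, 46, 29, 22 bp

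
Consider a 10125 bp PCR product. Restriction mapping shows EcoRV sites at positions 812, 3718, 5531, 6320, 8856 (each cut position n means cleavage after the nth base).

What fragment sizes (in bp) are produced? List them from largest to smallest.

2906, 2536, 1813, 1269, 812, 789 bp

Linear molecule, 5 cuts → 6 fragments:
  812 − 0 = 812 bp
  3718 − 812 = 2906 bp
  5531 − 3718 = 1813 bp
  6320 − 5531 = 789 bp
  8856 − 6320 = 2536 bp
  10125 − 8856 = 1269 bp
Sorted largest to smallest: 2906, 2536, 1813, 1269, 812, 789 bp.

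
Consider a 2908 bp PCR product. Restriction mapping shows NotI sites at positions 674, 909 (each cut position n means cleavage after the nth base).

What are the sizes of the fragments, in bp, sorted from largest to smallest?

1999, 674, 235 bp

Linear molecule, 2 cuts → 3 fragments:
  674 − 0 = 674 bp
  909 − 674 = 235 bp
  2908 − 909 = 1999 bp
Sorted largest to smallest: 1999, 674, 235 bp.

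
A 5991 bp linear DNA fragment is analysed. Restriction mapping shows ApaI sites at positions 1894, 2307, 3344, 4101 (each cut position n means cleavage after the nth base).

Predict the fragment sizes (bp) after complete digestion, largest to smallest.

Linear molecule, 4 cuts → 5 fragments:
  1894 − 0 = 1894 bp
  2307 − 1894 = 413 bp
  3344 − 2307 = 1037 bp
  4101 − 3344 = 757 bp
  5991 − 4101 = 1890 bp
Sorted largest to smallest: 1894, 1890, 1037, 757, 413 bp.

1894, 1890, 1037, 757, 413 bp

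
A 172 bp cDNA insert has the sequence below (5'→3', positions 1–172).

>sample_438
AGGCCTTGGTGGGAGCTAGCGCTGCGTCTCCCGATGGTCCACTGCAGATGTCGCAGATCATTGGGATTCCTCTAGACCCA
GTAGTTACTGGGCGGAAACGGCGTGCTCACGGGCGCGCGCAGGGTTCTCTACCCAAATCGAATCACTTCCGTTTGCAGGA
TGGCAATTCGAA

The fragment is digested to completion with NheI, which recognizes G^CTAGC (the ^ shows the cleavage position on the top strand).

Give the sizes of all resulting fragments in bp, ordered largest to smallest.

157, 15 bp

The NheI site (GCTAGC) starts at position 15.
NheI cuts after the first base of each site, so after position 15.
Linear molecule, 1 cut → 2 fragments:
  1–15 → 15 bp
  16–172 → 157 bp
Sorted largest to smallest: 157, 15 bp.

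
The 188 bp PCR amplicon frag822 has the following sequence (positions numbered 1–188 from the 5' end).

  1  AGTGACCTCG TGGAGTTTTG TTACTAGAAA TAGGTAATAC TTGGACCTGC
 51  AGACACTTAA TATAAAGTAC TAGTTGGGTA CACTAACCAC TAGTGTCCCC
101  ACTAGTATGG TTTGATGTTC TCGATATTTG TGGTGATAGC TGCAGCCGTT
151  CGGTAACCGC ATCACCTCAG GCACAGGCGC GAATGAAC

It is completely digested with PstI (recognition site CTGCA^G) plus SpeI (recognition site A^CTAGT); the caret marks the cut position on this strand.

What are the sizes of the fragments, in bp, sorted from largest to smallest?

51, 44, 43, 20, 18, 12 bp

PstI sites (CTGCAG) start at positions 47, 140.
PstI cuts after base 5 of each site (before the last base), so after positions 51, 144.
SpeI sites (ACTAGT) start at positions 69, 89, 101.
SpeI cuts after the first base of each site, so after positions 69, 89, 101.
Combined cut positions: 51, 69, 89, 101, 144.
Linear molecule, 5 cuts → 6 fragments:
  1–51 → 51 bp
  52–69 → 18 bp
  70–89 → 20 bp
  90–101 → 12 bp
  102–144 → 43 bp
  145–188 → 44 bp
Sorted largest to smallest: 51, 44, 43, 20, 18, 12 bp.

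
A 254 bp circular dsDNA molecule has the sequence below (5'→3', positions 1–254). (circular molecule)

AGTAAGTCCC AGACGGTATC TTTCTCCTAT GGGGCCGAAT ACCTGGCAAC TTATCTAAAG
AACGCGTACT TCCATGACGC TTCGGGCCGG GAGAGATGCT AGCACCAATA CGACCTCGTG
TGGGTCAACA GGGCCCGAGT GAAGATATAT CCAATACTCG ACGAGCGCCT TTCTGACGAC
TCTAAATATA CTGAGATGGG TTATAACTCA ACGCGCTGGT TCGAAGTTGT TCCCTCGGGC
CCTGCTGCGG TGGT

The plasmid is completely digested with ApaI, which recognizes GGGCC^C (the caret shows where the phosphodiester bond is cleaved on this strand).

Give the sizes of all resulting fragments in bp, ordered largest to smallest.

148, 106 bp

ApaI sites (GGGCCC) start at positions 131, 237.
ApaI cuts after base 5 of each site (before the last base), so after positions 135, 241.
Circular molecule, 2 cuts → 2 fragments:
  136–241 → 106 bp
  242–254 then 1–135 → 13 + 135 = 148 bp
Sorted largest to smallest: 148, 106 bp.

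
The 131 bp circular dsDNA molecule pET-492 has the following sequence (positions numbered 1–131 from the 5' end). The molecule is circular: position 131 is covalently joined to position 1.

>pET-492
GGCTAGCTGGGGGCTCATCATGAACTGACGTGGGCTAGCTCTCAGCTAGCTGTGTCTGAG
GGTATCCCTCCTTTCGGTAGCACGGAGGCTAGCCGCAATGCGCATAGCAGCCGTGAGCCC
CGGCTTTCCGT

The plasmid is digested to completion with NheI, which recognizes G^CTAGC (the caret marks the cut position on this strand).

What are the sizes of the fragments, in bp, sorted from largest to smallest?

45, 43, 32, 11 bp

NheI sites (GCTAGC) start at positions 2, 34, 45, 88.
NheI cuts after the first base of each site, so after positions 2, 34, 45, 88.
Circular molecule, 4 cuts → 4 fragments:
  3–34 → 32 bp
  35–45 → 11 bp
  46–88 → 43 bp
  89–131 then 1–2 → 43 + 2 = 45 bp
Sorted largest to smallest: 45, 43, 32, 11 bp.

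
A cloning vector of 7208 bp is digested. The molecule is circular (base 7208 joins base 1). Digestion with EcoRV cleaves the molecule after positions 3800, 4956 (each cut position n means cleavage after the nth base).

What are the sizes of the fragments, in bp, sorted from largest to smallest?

Circular molecule, 2 cuts → 2 fragments:
  4956 − 3800 = 1156 bp
  wrap: 7208 − 4956 + 3800 = 6052 bp
Sorted largest to smallest: 6052, 1156 bp.

6052, 1156 bp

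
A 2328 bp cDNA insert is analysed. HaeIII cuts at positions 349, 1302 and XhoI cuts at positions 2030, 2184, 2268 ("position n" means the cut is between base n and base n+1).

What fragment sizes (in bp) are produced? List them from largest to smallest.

Combined cut positions (sorted): 349, 1302, 2030, 2184, 2268.
Linear molecule, 5 cuts → 6 fragments:
  349 − 0 = 349 bp
  1302 − 349 = 953 bp
  2030 − 1302 = 728 bp
  2184 − 2030 = 154 bp
  2268 − 2184 = 84 bp
  2328 − 2268 = 60 bp
Sorted largest to smallest: 953, 728, 349, 154, 84, 60 bp.

953, 728, 349, 154, 84, 60 bp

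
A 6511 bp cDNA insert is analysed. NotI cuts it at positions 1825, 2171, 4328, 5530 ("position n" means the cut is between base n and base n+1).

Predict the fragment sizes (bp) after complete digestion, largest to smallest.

2157, 1825, 1202, 981, 346 bp

Linear molecule, 4 cuts → 5 fragments:
  1825 − 0 = 1825 bp
  2171 − 1825 = 346 bp
  4328 − 2171 = 2157 bp
  5530 − 4328 = 1202 bp
  6511 − 5530 = 981 bp
Sorted largest to smallest: 2157, 1825, 1202, 981, 346 bp.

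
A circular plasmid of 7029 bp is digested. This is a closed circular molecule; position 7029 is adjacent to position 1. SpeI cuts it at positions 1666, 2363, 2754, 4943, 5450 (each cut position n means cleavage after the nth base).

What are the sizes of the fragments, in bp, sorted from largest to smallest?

Circular molecule, 5 cuts → 5 fragments:
  2363 − 1666 = 697 bp
  2754 − 2363 = 391 bp
  4943 − 2754 = 2189 bp
  5450 − 4943 = 507 bp
  wrap: 7029 − 5450 + 1666 = 3245 bp
Sorted largest to smallest: 3245, 2189, 697, 507, 391 bp.

3245, 2189, 697, 507, 391 bp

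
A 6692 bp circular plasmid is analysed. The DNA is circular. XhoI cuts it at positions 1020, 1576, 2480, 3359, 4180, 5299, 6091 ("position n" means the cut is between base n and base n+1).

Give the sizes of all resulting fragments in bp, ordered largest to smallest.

Circular molecule, 7 cuts → 7 fragments:
  1576 − 1020 = 556 bp
  2480 − 1576 = 904 bp
  3359 − 2480 = 879 bp
  4180 − 3359 = 821 bp
  5299 − 4180 = 1119 bp
  6091 − 5299 = 792 bp
  wrap: 6692 − 6091 + 1020 = 1621 bp
Sorted largest to smallest: 1621, 1119, 904, 879, 821, 792, 556 bp.

1621, 1119, 904, 879, 821, 792, 556 bp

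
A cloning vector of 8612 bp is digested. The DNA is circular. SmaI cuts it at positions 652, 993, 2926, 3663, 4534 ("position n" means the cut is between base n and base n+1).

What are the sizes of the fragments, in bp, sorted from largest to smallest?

4730, 1933, 871, 737, 341 bp

Circular molecule, 5 cuts → 5 fragments:
  993 − 652 = 341 bp
  2926 − 993 = 1933 bp
  3663 − 2926 = 737 bp
  4534 − 3663 = 871 bp
  wrap: 8612 − 4534 + 652 = 4730 bp
Sorted largest to smallest: 4730, 1933, 871, 737, 341 bp.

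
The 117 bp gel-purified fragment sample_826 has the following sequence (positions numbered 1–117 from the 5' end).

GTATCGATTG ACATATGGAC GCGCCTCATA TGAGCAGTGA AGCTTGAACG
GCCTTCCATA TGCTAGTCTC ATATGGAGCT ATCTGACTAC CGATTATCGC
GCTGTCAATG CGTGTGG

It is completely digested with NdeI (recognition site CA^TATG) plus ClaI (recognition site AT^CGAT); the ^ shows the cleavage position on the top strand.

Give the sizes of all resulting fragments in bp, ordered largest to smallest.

46, 30, 15, 13, 9, 4 bp

NdeI sites (CATATG) start at positions 12, 27, 57, 70.
NdeI cuts after base 2 of each site, so after positions 13, 28, 58, 71.
The ClaI site (ATCGAT) starts at position 3.
ClaI cuts after base 2 of each site, so after position 4.
Combined cut positions: 4, 13, 28, 58, 71.
Linear molecule, 5 cuts → 6 fragments:
  1–4 → 4 bp
  5–13 → 9 bp
  14–28 → 15 bp
  29–58 → 30 bp
  59–71 → 13 bp
  72–117 → 46 bp
Sorted largest to smallest: 46, 30, 15, 13, 9, 4 bp.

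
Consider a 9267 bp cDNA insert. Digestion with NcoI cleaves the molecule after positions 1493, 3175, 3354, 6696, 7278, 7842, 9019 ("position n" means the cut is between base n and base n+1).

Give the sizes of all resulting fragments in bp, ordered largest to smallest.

Linear molecule, 7 cuts → 8 fragments:
  1493 − 0 = 1493 bp
  3175 − 1493 = 1682 bp
  3354 − 3175 = 179 bp
  6696 − 3354 = 3342 bp
  7278 − 6696 = 582 bp
  7842 − 7278 = 564 bp
  9019 − 7842 = 1177 bp
  9267 − 9019 = 248 bp
Sorted largest to smallest: 3342, 1682, 1493, 1177, 582, 564, 248, 179 bp.

3342, 1682, 1493, 1177, 582, 564, 248, 179 bp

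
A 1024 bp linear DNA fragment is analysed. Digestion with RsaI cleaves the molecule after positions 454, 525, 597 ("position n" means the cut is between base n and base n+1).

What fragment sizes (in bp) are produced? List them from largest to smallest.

Linear molecule, 3 cuts → 4 fragments:
  454 − 0 = 454 bp
  525 − 454 = 71 bp
  597 − 525 = 72 bp
  1024 − 597 = 427 bp
Sorted largest to smallest: 454, 427, 72, 71 bp.

454, 427, 72, 71 bp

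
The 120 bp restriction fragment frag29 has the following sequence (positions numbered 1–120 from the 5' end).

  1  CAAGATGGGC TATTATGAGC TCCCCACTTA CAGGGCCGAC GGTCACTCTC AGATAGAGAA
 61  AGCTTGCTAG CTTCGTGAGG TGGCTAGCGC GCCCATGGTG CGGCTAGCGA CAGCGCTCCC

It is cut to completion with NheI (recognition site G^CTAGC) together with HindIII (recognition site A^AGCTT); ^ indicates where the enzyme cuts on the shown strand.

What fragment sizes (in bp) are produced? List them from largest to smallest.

60, 20, 17, 17, 6 bp

NheI sites (GCTAGC) start at positions 66, 83, 103.
NheI cuts after the first base of each site, so after positions 66, 83, 103.
The HindIII site (AAGCTT) starts at position 60.
HindIII cuts after the first base of each site, so after position 60.
Combined cut positions: 60, 66, 83, 103.
Linear molecule, 4 cuts → 5 fragments:
  1–60 → 60 bp
  61–66 → 6 bp
  67–83 → 17 bp
  84–103 → 20 bp
  104–120 → 17 bp
Sorted largest to smallest: 60, 20, 17, 17, 6 bp.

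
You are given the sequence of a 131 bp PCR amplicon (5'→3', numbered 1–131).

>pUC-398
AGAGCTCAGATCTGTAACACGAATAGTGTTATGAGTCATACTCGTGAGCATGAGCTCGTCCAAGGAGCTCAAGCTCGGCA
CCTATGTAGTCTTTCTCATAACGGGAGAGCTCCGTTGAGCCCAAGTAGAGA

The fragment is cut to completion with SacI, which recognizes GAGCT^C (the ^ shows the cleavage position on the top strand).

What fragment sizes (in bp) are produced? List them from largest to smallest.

50, 42, 20, 13, 6 bp

SacI sites (GAGCTC) start at positions 2, 52, 65, 107.
SacI cuts after base 5 of each site (before the last base), so after positions 6, 56, 69, 111.
Linear molecule, 4 cuts → 5 fragments:
  1–6 → 6 bp
  7–56 → 50 bp
  57–69 → 13 bp
  70–111 → 42 bp
  112–131 → 20 bp
Sorted largest to smallest: 50, 42, 20, 13, 6 bp.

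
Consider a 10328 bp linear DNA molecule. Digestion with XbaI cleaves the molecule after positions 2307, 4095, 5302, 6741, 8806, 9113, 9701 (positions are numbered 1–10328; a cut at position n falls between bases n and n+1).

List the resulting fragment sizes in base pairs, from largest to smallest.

2307, 2065, 1788, 1439, 1207, 627, 588, 307 bp

Linear molecule, 7 cuts → 8 fragments:
  2307 − 0 = 2307 bp
  4095 − 2307 = 1788 bp
  5302 − 4095 = 1207 bp
  6741 − 5302 = 1439 bp
  8806 − 6741 = 2065 bp
  9113 − 8806 = 307 bp
  9701 − 9113 = 588 bp
  10328 − 9701 = 627 bp
Sorted largest to smallest: 2307, 2065, 1788, 1439, 1207, 627, 588, 307 bp.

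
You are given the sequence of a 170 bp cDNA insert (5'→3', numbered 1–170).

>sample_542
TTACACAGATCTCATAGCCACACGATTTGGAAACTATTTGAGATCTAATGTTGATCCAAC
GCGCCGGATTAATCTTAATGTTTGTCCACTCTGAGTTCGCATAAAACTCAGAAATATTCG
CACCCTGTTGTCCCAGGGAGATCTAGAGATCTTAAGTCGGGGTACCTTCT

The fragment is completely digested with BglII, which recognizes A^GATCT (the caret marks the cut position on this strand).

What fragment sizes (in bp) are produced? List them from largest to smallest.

98, 34, 23, 8, 7 bp

BglII sites (AGATCT) start at positions 7, 41, 139, 147.
BglII cuts after the first base of each site, so after positions 7, 41, 139, 147.
Linear molecule, 4 cuts → 5 fragments:
  1–7 → 7 bp
  8–41 → 34 bp
  42–139 → 98 bp
  140–147 → 8 bp
  148–170 → 23 bp
Sorted largest to smallest: 98, 34, 23, 8, 7 bp.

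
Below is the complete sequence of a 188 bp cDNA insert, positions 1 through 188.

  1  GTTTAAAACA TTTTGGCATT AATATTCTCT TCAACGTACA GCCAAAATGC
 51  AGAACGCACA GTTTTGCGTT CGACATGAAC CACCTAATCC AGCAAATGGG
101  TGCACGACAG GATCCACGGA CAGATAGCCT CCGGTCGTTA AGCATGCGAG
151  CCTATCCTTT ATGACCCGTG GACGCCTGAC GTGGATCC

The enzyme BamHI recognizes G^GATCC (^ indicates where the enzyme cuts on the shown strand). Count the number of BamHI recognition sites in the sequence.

2

GGATCC occurs starting at positions 110, 183.
BamHI cuts at 2 sites.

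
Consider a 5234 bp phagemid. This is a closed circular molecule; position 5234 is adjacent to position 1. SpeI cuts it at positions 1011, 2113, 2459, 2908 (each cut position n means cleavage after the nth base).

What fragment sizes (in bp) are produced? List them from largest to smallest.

3337, 1102, 449, 346 bp

Circular molecule, 4 cuts → 4 fragments:
  2113 − 1011 = 1102 bp
  2459 − 2113 = 346 bp
  2908 − 2459 = 449 bp
  wrap: 5234 − 2908 + 1011 = 3337 bp
Sorted largest to smallest: 3337, 1102, 449, 346 bp.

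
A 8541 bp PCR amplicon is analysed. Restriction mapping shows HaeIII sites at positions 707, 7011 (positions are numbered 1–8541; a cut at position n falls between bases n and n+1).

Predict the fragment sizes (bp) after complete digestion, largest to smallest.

6304, 1530, 707 bp

Linear molecule, 2 cuts → 3 fragments:
  707 − 0 = 707 bp
  7011 − 707 = 6304 bp
  8541 − 7011 = 1530 bp
Sorted largest to smallest: 6304, 1530, 707 bp.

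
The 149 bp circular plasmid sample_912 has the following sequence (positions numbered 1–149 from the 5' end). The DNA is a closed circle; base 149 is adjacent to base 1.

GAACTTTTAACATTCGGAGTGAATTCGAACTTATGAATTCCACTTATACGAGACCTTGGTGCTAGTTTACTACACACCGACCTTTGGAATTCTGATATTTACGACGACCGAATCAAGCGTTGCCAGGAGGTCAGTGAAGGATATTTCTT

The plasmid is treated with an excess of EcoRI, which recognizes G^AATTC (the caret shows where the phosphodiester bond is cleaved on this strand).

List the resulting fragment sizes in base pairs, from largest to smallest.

EcoRI sites (GAATTC) start at positions 21, 35, 87.
EcoRI cuts after the first base of each site, so after positions 21, 35, 87.
Circular molecule, 3 cuts → 3 fragments:
  22–35 → 14 bp
  36–87 → 52 bp
  88–149 then 1–21 → 62 + 21 = 83 bp
Sorted largest to smallest: 83, 52, 14 bp.

83, 52, 14 bp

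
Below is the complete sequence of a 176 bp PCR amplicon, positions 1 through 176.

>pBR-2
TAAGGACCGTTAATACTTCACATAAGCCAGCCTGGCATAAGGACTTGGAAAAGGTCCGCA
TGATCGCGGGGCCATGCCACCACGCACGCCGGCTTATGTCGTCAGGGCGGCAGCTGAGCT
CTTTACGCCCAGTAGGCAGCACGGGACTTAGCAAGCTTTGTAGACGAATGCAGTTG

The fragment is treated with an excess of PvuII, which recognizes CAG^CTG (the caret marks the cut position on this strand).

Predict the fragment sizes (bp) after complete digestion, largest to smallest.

113, 63 bp

The PvuII site (CAGCTG) starts at position 111.
PvuII cuts after base 3 of each site, so after position 113.
Linear molecule, 1 cut → 2 fragments:
  1–113 → 113 bp
  114–176 → 63 bp
Sorted largest to smallest: 113, 63 bp.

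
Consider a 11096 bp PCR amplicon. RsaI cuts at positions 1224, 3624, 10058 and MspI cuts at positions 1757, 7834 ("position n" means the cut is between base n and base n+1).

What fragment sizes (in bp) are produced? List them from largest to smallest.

Combined cut positions (sorted): 1224, 1757, 3624, 7834, 10058.
Linear molecule, 5 cuts → 6 fragments:
  1224 − 0 = 1224 bp
  1757 − 1224 = 533 bp
  3624 − 1757 = 1867 bp
  7834 − 3624 = 4210 bp
  10058 − 7834 = 2224 bp
  11096 − 10058 = 1038 bp
Sorted largest to smallest: 4210, 2224, 1867, 1224, 1038, 533 bp.

4210, 2224, 1867, 1224, 1038, 533 bp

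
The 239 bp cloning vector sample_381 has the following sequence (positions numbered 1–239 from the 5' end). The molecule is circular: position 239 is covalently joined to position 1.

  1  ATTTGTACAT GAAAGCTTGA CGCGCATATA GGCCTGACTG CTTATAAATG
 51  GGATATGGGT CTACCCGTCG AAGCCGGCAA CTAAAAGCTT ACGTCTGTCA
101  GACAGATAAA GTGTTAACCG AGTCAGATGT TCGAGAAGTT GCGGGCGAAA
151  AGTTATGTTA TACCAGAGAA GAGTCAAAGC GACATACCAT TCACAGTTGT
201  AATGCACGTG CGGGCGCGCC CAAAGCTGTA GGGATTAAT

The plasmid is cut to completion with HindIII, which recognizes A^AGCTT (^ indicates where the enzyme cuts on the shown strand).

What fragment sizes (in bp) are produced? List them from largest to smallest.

167, 72 bp

HindIII sites (AAGCTT) start at positions 13, 85.
HindIII cuts after the first base of each site, so after positions 13, 85.
Circular molecule, 2 cuts → 2 fragments:
  14–85 → 72 bp
  86–239 then 1–13 → 154 + 13 = 167 bp
Sorted largest to smallest: 167, 72 bp.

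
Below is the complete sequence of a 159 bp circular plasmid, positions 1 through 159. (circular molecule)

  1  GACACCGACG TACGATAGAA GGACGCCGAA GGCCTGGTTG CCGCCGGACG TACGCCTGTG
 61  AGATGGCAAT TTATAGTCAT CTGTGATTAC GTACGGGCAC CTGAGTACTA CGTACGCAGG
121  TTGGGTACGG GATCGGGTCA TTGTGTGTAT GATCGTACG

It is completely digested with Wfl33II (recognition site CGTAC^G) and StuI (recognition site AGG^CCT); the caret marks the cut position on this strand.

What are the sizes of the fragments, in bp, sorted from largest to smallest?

Wfl33II sites (CGTACG) start at positions 9, 49, 90, 111, 154.
Wfl33II cuts after base 5 of each site (before the last base), so after positions 13, 53, 94, 115, 158.
The StuI site (AGGCCT) starts at position 30.
StuI cuts after base 3 of each site, so after position 32.
Combined cut positions: 13, 32, 53, 94, 115, 158.
Circular molecule, 6 cuts → 6 fragments:
  14–32 → 19 bp
  33–53 → 21 bp
  54–94 → 41 bp
  95–115 → 21 bp
  116–158 → 43 bp
  159–159 then 1–13 → 1 + 13 = 14 bp
Sorted largest to smallest: 43, 41, 21, 21, 19, 14 bp.

43, 41, 21, 21, 19, 14 bp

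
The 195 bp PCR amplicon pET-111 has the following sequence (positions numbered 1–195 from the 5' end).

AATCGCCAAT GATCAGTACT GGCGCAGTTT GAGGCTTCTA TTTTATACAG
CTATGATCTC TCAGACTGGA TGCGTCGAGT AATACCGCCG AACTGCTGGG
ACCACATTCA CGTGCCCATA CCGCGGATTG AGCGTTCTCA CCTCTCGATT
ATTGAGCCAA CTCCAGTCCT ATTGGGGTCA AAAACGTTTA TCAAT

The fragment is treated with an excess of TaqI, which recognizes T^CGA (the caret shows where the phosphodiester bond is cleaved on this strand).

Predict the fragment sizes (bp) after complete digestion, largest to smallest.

75, 70, 50 bp

TaqI sites (TCGA) start at positions 75, 145.
TaqI cuts after the first base of each site, so after positions 75, 145.
Linear molecule, 2 cuts → 3 fragments:
  1–75 → 75 bp
  76–145 → 70 bp
  146–195 → 50 bp
Sorted largest to smallest: 75, 70, 50 bp.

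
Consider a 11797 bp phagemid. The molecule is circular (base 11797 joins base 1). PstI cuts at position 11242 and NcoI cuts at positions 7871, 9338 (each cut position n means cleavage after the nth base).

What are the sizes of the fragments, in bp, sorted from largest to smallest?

Combined cut positions (sorted): 7871, 9338, 11242.
Circular molecule, 3 cuts → 3 fragments:
  9338 − 7871 = 1467 bp
  11242 − 9338 = 1904 bp
  wrap: 11797 − 11242 + 7871 = 8426 bp
Sorted largest to smallest: 8426, 1904, 1467 bp.

8426, 1904, 1467 bp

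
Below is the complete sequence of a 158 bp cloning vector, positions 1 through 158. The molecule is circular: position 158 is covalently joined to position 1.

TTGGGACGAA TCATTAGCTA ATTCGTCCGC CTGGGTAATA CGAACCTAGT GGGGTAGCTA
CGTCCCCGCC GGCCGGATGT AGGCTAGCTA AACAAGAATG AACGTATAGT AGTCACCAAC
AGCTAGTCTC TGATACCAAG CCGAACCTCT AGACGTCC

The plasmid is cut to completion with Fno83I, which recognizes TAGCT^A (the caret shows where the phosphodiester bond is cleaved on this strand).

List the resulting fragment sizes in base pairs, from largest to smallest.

Fno83I sites (TAGCTA) start at positions 15, 55, 85.
Fno83I cuts after base 5 of each site (before the last base), so after positions 19, 59, 89.
Circular molecule, 3 cuts → 3 fragments:
  20–59 → 40 bp
  60–89 → 30 bp
  90–158 then 1–19 → 69 + 19 = 88 bp
Sorted largest to smallest: 88, 40, 30 bp.

88, 40, 30 bp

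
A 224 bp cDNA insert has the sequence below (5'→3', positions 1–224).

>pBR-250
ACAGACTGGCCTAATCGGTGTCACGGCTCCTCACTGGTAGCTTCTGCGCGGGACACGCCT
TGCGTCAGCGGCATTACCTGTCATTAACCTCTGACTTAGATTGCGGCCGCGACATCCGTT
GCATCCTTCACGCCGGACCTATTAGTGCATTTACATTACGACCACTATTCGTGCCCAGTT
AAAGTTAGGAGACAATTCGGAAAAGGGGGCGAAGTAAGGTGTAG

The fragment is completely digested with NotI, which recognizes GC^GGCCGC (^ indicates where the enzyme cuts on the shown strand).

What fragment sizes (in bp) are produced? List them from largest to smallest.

120, 104 bp

The NotI site (GCGGCCGC) starts at position 103.
NotI cuts after base 2 of each site, so after position 104.
Linear molecule, 1 cut → 2 fragments:
  1–104 → 104 bp
  105–224 → 120 bp
Sorted largest to smallest: 120, 104 bp.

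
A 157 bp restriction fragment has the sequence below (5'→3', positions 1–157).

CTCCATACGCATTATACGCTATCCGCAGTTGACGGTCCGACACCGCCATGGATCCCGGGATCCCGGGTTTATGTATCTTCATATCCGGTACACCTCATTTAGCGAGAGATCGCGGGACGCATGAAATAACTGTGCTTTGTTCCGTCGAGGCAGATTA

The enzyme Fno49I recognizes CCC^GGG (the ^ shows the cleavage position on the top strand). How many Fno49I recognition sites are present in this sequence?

2

CCCGGG occurs starting at positions 54, 62.
Fno49I cuts at 2 sites.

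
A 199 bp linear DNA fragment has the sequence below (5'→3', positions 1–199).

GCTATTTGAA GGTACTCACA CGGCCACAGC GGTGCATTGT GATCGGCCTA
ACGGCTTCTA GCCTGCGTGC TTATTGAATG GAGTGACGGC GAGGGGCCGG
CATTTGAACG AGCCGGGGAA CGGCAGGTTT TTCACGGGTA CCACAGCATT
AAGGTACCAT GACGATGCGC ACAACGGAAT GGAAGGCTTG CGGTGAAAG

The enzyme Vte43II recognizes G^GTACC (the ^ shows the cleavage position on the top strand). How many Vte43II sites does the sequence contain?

2

GGTACC occurs starting at positions 137, 153.
Vte43II cuts at 2 sites.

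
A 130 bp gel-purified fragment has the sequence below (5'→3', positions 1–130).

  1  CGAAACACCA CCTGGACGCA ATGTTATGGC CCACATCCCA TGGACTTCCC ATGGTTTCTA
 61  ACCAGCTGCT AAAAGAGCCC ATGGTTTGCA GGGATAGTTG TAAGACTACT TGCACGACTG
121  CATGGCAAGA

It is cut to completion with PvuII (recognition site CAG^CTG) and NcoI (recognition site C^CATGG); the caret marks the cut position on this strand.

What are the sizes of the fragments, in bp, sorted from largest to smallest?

51, 38, 16, 14, 11 bp

The PvuII site (CAGCTG) starts at position 63.
PvuII cuts after base 3 of each site, so after position 65.
NcoI sites (CCATGG) start at positions 38, 49, 79.
NcoI cuts after the first base of each site, so after positions 38, 49, 79.
Combined cut positions: 38, 49, 65, 79.
Linear molecule, 4 cuts → 5 fragments:
  1–38 → 38 bp
  39–49 → 11 bp
  50–65 → 16 bp
  66–79 → 14 bp
  80–130 → 51 bp
Sorted largest to smallest: 51, 38, 16, 14, 11 bp.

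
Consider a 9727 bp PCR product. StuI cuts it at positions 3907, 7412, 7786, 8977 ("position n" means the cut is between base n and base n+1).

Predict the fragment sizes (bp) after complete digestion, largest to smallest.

3907, 3505, 1191, 750, 374 bp

Linear molecule, 4 cuts → 5 fragments:
  3907 − 0 = 3907 bp
  7412 − 3907 = 3505 bp
  7786 − 7412 = 374 bp
  8977 − 7786 = 1191 bp
  9727 − 8977 = 750 bp
Sorted largest to smallest: 3907, 3505, 1191, 750, 374 bp.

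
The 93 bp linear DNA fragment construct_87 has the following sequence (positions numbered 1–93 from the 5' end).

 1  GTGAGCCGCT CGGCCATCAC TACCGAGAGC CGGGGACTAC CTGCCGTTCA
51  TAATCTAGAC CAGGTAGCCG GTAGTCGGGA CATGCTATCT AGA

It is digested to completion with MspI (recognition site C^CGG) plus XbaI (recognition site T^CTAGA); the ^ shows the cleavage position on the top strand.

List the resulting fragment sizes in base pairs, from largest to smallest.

30, 24, 20, 14, 5 bp

MspI sites (CCGG) start at positions 30, 68.
MspI cuts after the first base of each site, so after positions 30, 68.
XbaI sites (TCTAGA) start at positions 54, 88.
XbaI cuts after the first base of each site, so after positions 54, 88.
Combined cut positions: 30, 54, 68, 88.
Linear molecule, 4 cuts → 5 fragments:
  1–30 → 30 bp
  31–54 → 24 bp
  55–68 → 14 bp
  69–88 → 20 bp
  89–93 → 5 bp
Sorted largest to smallest: 30, 24, 20, 14, 5 bp.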